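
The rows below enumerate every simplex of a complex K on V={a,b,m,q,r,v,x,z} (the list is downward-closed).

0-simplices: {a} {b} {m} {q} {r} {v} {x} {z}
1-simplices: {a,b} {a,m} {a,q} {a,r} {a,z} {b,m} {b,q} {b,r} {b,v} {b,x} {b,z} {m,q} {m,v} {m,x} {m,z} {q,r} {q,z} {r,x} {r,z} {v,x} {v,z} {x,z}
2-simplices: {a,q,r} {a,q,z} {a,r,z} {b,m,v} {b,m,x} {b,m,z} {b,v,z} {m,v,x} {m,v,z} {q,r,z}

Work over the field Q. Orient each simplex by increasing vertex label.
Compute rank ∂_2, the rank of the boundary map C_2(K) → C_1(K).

n_0=8 n_1=22 n_2=10  [Q]
∂1: piv[ab,am,aq,ar,az,bv,bx] rk=7  ker:bm,bq,br,bz,mq,mv,mx,mz,qr,qz,rx,rz,vx,vz,xz
∂2: piv[aqr,aqz,arz,bmv,bmx,bmz,bvz,mvx] rk=8  ker:mvz,qrz
rk∂_2=8

rank∂_2=8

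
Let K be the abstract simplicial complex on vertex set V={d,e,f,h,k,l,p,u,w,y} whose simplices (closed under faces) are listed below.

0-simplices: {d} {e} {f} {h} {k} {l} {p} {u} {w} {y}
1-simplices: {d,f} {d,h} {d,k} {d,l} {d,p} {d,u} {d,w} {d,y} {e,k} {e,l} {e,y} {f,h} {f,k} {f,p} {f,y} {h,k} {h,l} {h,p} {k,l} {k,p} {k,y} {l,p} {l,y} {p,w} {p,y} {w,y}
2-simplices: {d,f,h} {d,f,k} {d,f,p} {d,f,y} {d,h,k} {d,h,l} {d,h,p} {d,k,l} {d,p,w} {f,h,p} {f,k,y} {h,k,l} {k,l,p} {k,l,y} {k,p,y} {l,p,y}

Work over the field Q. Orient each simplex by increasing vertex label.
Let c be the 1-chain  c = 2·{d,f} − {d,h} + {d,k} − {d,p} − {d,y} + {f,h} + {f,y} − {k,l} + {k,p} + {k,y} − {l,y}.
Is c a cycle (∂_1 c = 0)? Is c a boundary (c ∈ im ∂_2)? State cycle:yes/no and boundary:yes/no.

n_0=10 n_1=26 n_2=16  [Q]
∂1: piv[df,dh,dk,dl,dp,du,dw,dy,ek] rk=9  ker:el,ey,fh,fk,fp,fy,hk,hl,hp,kl,kp,ky,lp,ly,pw,py,wy
∂2: piv[dfh,dfk,dfp,dfy,dhk,dhl,dhp,dkl,dpw,fky,klp,kly,kpy] rk=13  ker:fhp,hkl,lpy
∂1c = 0
c vs im∂2: residual ≠ 0 ⇒ not boundary

cycle:yes boundary:no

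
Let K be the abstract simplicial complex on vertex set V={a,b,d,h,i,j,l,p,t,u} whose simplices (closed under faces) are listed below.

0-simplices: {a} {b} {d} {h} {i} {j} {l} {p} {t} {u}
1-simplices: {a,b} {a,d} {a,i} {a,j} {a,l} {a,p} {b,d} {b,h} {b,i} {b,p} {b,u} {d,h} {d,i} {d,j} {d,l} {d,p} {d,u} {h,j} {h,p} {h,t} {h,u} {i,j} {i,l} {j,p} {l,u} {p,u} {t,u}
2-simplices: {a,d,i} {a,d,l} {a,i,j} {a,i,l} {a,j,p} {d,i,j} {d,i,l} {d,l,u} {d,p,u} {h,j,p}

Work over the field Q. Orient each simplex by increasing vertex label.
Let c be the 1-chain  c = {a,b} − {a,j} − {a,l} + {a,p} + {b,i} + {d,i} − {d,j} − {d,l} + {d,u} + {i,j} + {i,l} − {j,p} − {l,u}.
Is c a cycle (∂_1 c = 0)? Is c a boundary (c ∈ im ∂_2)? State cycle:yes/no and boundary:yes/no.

cycle:yes boundary:no

n_0=10 n_1=27 n_2=10  [Q]
∂1: piv[ab,ad,ai,aj,al,ap,bh,bu,ht] rk=9  ker:bd,bi,bp,dh,di,dj,dl,dp,du,hj,hp,hu,ij,il,jp,lu,pu,tu
∂2: piv[adi,adl,aij,ail,ajp,dij,dlu,dpu,hjp] rk=9  ker:dil
∂1c = 0
c vs im∂2: residual ≠ 0 ⇒ not boundary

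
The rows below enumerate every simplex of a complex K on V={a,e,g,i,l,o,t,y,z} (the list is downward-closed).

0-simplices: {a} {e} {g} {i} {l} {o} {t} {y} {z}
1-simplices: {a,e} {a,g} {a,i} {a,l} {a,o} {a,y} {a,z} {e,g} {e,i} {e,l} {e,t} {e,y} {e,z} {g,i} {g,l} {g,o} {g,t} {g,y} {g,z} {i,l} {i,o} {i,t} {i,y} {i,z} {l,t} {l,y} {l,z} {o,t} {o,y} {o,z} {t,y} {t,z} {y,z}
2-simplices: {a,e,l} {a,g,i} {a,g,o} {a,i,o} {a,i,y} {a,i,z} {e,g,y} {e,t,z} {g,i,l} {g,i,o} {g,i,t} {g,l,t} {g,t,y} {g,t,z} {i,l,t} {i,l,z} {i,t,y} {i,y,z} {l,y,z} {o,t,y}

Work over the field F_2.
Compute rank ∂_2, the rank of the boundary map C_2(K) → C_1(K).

rank∂_2=18

n_0=9 n_1=33 n_2=20  [Z2]
∂1: piv[ae,ag,ai,al,ao,ay,az,et] rk=8  ker:eg,ei,el,ey,ez,gi,gl,go,gt,gy,gz,il,io,it,iy,iz,lt,ly,lz,ot,oy,oz,ty,tz,yz
∂2: piv[ael,agi,ago,aio,aiy,aiz,egy,etz,gil,git,glt,gty,gtz,ilz,ity,iyz,lyz,oty] rk=18  ker:gio,ilt
rk∂_2=18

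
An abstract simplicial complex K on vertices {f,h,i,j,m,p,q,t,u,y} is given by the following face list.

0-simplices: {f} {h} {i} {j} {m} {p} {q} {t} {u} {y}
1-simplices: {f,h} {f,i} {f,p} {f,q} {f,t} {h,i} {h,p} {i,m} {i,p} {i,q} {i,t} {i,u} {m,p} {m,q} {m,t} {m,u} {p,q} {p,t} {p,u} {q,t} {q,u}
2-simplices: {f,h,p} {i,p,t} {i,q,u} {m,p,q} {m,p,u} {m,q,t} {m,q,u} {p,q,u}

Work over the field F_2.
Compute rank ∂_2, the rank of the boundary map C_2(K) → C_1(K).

rank∂_2=7

n_0=10 n_1=21 n_2=8  [Z2]
∂1: piv[fh,fi,fp,fq,ft,im,iu] rk=7  ker:hi,hp,ip,iq,it,mp,mq,mt,mu,pq,pt,pu,qt,qu
∂2: piv[fhp,ipt,iqu,mpq,mpu,mqt,mqu] rk=7  ker:pqu
rk∂_2=7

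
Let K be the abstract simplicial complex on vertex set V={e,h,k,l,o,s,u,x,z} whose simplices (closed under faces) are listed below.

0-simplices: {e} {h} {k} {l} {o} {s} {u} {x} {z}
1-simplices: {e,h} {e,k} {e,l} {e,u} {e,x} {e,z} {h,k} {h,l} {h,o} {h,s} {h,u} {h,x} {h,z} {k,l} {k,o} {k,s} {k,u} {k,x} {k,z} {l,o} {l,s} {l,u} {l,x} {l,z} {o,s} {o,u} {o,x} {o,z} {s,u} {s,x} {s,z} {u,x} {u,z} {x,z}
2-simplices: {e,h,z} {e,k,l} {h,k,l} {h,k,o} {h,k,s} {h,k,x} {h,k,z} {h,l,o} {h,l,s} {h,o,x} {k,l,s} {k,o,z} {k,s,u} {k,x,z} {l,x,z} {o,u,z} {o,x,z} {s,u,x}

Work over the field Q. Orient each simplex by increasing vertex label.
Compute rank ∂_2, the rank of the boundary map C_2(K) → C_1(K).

rank∂_2=16

n_0=9 n_1=34 n_2=18  [Q]
∂1: piv[eh,ek,el,eu,ex,ez,ho,hs] rk=8  ker:hk,hl,hu,hx,hz,kl,ko,ks,ku,kx,kz,lo,ls,lu,lx,lz,os,ou,ox,oz,su,sx,sz,ux,uz,xz
∂2: piv[ehz,ekl,hkl,hko,hks,hkx,hkz,hlo,hls,hox,koz,ksu,kxz,lxz,ouz,sux] rk=16  ker:kls,oxz
rk∂_2=16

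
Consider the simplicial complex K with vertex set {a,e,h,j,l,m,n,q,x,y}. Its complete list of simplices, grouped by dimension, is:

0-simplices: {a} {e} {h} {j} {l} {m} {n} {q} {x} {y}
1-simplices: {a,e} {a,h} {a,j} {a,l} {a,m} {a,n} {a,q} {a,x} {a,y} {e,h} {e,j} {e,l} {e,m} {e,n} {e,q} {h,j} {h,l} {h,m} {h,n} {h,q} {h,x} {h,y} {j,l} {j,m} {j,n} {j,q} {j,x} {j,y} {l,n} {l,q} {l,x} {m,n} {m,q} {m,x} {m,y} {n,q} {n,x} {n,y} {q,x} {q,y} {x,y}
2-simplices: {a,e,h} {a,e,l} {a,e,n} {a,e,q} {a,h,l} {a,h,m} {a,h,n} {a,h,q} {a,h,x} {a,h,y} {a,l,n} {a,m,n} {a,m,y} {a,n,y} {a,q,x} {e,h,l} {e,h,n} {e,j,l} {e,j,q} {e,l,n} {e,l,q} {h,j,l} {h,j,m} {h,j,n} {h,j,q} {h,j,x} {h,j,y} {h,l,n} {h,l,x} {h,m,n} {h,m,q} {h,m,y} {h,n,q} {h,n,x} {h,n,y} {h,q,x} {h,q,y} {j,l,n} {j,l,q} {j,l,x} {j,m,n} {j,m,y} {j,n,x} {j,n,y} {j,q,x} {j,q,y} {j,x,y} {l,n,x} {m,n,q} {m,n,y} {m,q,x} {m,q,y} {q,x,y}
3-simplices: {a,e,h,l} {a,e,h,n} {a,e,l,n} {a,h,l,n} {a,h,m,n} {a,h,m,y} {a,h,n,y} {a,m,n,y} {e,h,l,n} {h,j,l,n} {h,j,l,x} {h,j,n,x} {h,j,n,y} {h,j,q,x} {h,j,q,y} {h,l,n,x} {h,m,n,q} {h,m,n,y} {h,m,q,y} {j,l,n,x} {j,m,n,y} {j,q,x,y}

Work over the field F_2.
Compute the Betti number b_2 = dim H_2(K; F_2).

n_0=10 n_1=41 n_2=53 n_3=22  [Z2]
∂1: piv[ae,ah,aj,al,am,an,aq,ax,ay] rk=9  ker:eh,ej,el,em,en,eq,hj,hl,hm,hn,hq,hx,hy,jl,jm,jn,jq,jx,jy,ln,lq,lx,mn,mq,mx,my,nq,nx,ny,qx,qy,xy
∂2: piv[aeh,ael,aen,aeq,ahl,ahm,ahn,ahq,ahx,ahy,aln,amn,amy,any,aqx,ejl,ejq,elq,hjl,hjm,hjn,hjx,hjy,hlx,hmq,hnq,hnx,hqy,jxy,mqx] rk=30  ker:ehl,ehn,eln,hjq,hln,hmn,hmy,hny,hqx,jln,jlq,jlx,jmn,jmy,jnx,jny,jqx,jqy,lnx,mnq,mny,mqy,qxy
∂3: piv[aehl,aehn,aeln,ahln,ahmn,ahmy,ahny,amny,hjln,hjlx,hjnx,hjny,hjqx,hjqy,hlnx,hmnq,hmqy,jmny,jqxy] rk=19  ker:ehln,hmny,jlnx
b_2=(53−30)−19=4

b_2=4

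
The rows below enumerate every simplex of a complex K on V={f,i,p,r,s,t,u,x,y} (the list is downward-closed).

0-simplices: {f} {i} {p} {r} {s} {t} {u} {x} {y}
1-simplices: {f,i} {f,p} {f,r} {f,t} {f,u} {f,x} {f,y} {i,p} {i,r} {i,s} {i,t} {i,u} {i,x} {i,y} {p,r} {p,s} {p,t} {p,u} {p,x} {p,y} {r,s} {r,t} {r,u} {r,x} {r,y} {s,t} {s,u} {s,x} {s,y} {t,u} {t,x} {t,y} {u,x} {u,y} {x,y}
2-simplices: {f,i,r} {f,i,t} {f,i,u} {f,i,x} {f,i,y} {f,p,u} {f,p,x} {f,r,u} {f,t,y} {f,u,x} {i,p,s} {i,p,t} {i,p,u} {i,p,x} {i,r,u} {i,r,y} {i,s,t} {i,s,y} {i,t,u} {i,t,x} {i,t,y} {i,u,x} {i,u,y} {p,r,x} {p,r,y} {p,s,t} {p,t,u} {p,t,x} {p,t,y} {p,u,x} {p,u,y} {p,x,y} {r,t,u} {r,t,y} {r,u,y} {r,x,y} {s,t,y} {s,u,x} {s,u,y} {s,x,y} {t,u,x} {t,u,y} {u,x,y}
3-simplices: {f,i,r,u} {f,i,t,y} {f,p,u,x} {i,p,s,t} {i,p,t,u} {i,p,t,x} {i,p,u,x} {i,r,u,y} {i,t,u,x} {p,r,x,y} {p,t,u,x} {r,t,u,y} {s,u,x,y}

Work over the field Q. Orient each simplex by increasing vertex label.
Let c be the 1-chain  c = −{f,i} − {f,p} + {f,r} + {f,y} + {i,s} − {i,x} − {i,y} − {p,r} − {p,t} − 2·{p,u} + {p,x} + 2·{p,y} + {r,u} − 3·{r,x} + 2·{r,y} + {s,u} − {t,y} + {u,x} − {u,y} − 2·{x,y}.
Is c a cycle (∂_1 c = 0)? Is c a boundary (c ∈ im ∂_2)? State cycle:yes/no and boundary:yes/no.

cycle:yes boundary:yes

n_0=9 n_1=35 n_2=43 n_3=13  [Q]
∂1: piv[fi,fp,fr,ft,fu,fx,fy,is] rk=8  ker:ip,ir,it,iu,ix,iy,pr,ps,pt,pu,px,py,rs,rt,ru,rx,ry,st,su,sx,sy,tu,tx,ty,ux,uy,xy
∂2: piv[fir,fit,fiu,fix,fiy,fpu,fpx,fru,fty,fux,ips,ipt,ipu,iry,ist,isy,itu,itx,iuy,prx,pry,pty,pxy,rtu,sux,suy] rk=26  ker:ipx,iru,ity,iux,pst,ptu,ptx,pux,puy,rty,ruy,rxy,sty,sxy,tux,tuy,uxy
∂3: piv[firu,fity,fpux,ipst,iptu,iptx,ipux,iruy,itux,prxy,rtuy,suxy] rk=12  ker:ptux
∂1c = 0
c vs im∂2: reduces to 0 ⇒ boundary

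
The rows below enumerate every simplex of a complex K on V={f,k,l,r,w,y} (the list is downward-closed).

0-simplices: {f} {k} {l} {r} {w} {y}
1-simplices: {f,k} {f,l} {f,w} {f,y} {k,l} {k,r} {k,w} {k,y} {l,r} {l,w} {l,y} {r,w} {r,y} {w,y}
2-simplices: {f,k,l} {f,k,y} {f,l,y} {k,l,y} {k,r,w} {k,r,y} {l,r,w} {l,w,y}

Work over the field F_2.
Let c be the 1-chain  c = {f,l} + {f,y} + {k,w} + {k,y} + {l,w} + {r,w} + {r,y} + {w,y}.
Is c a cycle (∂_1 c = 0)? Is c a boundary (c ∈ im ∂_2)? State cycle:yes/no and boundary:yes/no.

n_0=6 n_1=14 n_2=8  [Z2]
∂1: piv[fk,fl,fw,fy,kr] rk=5  ker:kl,kw,ky,lr,lw,ly,rw,ry,wy
∂2: piv[fkl,fky,fly,krw,kry,lrw,lwy] rk=7  ker:kly
∂1c = 0
c vs im∂2: reduces to 0 ⇒ boundary

cycle:yes boundary:yes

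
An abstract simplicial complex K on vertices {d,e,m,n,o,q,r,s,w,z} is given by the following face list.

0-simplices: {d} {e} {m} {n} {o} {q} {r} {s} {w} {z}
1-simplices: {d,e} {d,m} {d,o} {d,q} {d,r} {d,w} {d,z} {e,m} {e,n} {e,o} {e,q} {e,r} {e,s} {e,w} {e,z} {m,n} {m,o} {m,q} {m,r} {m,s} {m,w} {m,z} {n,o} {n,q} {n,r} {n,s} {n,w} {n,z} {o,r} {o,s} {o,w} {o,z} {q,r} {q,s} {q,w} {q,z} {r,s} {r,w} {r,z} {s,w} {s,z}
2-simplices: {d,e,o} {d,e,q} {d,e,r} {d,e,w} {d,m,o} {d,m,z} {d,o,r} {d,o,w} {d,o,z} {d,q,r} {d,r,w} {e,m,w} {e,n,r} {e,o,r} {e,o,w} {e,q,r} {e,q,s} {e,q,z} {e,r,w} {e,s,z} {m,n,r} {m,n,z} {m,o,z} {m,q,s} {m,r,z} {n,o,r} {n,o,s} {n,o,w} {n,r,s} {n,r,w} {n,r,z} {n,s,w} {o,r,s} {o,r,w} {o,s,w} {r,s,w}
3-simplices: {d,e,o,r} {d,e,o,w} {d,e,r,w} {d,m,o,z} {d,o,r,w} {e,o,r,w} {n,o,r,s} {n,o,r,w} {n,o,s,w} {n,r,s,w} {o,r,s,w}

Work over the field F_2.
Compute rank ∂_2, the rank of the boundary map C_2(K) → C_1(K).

n_0=10 n_1=41 n_2=36 n_3=11  [Z2]
∂1: piv[de,dm,do,dq,dr,dw,dz,en,es] rk=9  ker:em,eo,eq,er,ew,ez,mn,mo,mq,mr,ms,mw,mz,no,nq,nr,ns,nw,nz,or,os,ow,oz,qr,qs,qw,qz,rs,rw,rz,sw,sz
∂2: piv[deo,deq,der,dew,dmo,dmz,dor,dow,doz,dqr,drw,emw,enr,eqs,eqz,esz,mnr,mnz,mqs,mrz,nor,nos,now,nrs,nsw] rk=25  ker:eor,eow,eqr,erw,moz,nrw,nrz,ors,orw,osw,rsw
∂3: piv[deor,deow,derw,dmoz,dorw,nors,norw,nosw,nrsw] rk=9  ker:eorw,orsw
rk∂_2=25

rank∂_2=25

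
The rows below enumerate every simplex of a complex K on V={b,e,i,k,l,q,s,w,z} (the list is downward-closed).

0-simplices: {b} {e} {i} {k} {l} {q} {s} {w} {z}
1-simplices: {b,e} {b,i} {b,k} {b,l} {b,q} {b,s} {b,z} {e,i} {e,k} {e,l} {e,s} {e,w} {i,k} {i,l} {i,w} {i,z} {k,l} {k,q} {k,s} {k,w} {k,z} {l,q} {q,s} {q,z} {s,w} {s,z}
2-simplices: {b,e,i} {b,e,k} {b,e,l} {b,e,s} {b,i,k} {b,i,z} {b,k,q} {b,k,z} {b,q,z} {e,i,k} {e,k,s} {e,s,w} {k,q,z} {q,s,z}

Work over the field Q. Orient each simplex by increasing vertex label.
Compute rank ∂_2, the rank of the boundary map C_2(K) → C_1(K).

n_0=9 n_1=26 n_2=14  [Q]
∂1: piv[be,bi,bk,bl,bq,bs,bz,ew] rk=8  ker:ei,ek,el,es,ik,il,iw,iz,kl,kq,ks,kw,kz,lq,qs,qz,sw,sz
∂2: piv[bei,bek,bel,bes,bik,biz,bkq,bkz,bqz,eks,esw,qsz] rk=12  ker:eik,kqz
rk∂_2=12

rank∂_2=12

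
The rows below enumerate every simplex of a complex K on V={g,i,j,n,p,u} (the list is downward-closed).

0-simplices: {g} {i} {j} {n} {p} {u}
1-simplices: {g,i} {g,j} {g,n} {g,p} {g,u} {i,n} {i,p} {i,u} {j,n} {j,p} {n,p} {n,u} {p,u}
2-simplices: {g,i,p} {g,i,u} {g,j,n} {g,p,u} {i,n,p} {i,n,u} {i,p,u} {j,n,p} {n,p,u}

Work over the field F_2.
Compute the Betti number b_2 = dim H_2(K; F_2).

b_2=2

n_0=6 n_1=13 n_2=9  [Z2]
∂1: piv[gi,gj,gn,gp,gu] rk=5  ker:in,ip,iu,jn,jp,np,nu,pu
∂2: piv[gip,giu,gjn,gpu,inp,inu,jnp] rk=7  ker:ipu,npu
b_2=(9−7)−0=2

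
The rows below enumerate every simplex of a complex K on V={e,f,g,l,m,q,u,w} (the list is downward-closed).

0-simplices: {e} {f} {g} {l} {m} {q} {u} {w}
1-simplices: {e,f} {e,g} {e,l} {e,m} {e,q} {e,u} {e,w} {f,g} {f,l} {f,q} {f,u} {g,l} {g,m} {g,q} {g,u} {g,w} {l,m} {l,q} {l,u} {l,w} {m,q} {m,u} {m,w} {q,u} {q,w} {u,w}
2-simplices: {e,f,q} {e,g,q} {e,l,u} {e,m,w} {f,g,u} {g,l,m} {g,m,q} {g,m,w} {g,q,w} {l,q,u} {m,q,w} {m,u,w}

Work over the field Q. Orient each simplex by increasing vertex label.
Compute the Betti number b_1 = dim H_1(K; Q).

b_1=8

n_0=8 n_1=26 n_2=12  [Q]
∂1: piv[ef,eg,el,em,eq,eu,ew] rk=7  ker:fg,fl,fq,fu,gl,gm,gq,gu,gw,lm,lq,lu,lw,mq,mu,mw,qu,qw,uw
∂2: piv[efq,egq,elu,emw,fgu,glm,gmq,gmw,gqw,lqu,muw] rk=11  ker:mqw
b_1=(26−7)−11=8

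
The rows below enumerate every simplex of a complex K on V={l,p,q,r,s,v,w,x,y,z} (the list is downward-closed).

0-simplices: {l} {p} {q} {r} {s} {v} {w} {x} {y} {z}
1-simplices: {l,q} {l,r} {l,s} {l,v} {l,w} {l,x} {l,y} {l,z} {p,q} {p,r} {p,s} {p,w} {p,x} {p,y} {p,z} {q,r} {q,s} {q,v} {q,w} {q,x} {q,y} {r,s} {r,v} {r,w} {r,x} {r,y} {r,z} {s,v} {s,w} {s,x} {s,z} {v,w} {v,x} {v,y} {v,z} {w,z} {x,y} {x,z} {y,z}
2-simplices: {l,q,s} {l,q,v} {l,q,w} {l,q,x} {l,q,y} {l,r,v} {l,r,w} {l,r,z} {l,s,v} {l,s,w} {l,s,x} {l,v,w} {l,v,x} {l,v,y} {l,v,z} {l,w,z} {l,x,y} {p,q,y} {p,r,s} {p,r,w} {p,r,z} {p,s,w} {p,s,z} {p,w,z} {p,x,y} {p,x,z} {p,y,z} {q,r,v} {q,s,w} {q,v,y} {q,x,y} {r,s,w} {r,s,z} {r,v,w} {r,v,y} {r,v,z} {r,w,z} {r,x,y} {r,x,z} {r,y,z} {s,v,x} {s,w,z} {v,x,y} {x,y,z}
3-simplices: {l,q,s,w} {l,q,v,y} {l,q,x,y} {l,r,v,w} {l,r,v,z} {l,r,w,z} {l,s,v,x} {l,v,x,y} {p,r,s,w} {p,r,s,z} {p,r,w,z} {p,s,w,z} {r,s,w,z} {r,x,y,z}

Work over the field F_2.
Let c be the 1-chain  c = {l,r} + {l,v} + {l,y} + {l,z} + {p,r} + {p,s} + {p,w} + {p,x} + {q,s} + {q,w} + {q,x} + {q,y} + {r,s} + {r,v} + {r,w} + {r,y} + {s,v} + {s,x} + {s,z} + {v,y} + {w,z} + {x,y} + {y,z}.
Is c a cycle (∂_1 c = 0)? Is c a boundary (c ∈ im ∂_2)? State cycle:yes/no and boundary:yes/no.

cycle:yes boundary:yes

n_0=10 n_1=39 n_2=44 n_3=14  [Z2]
∂1: piv[lq,lr,ls,lv,lw,lx,ly,lz,pq] rk=9  ker:pr,ps,pw,px,py,pz,qr,qs,qv,qw,qx,qy,rs,rv,rw,rx,ry,rz,sv,sw,sx,sz,vw,vx,vy,vz,wz,xy,xz,yz
∂2: piv[lqs,lqv,lqw,lqx,lqy,lrv,lrw,lrz,lsv,lsw,lsx,lvw,lvx,lvy,lvz,lwz,lxy,pqy,prs,prw,prz,psw,psz,pxy,pxz,pyz,qrv,rvy,rxy,rxz] rk=30  ker:pwz,qsw,qvy,qxy,rsw,rsz,rvw,rvz,rwz,ryz,svx,swz,vxy,xyz
∂3: piv[lqsw,lqvy,lqxy,lrvw,lrvz,lrwz,lsvx,lvxy,prsw,prsz,prwz,pswz,rxyz] rk=13  ker:rswz
∂1c = 0
c vs im∂2: reduces to 0 ⇒ boundary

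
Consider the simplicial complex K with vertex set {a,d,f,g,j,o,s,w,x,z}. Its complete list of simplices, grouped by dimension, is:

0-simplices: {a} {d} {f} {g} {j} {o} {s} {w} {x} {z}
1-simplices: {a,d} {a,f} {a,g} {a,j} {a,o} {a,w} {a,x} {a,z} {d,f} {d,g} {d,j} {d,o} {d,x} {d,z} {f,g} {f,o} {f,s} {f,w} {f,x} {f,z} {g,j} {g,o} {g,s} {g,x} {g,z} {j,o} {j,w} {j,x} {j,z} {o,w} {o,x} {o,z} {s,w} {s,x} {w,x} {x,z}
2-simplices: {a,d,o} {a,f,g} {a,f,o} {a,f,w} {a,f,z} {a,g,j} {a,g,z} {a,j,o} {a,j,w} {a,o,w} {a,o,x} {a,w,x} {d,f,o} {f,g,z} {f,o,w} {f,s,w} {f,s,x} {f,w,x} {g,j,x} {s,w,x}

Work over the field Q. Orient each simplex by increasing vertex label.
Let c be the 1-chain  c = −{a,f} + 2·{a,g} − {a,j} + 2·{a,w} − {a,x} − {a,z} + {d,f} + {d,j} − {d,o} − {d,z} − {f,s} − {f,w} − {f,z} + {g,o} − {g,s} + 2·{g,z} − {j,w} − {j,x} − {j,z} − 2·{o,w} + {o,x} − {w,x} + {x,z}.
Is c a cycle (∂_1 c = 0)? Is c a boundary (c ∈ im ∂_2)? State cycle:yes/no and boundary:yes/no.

cycle:no boundary:no

n_0=10 n_1=36 n_2=20  [Q]
∂1: piv[ad,af,ag,aj,ao,aw,ax,az,fs] rk=9  ker:df,dg,dj,do,dx,dz,fg,fo,fw,fx,fz,gj,go,gs,gx,gz,jo,jw,jx,jz,ow,ox,oz,sw,sx,wx,xz
∂2: piv[ado,afg,afo,afw,afz,agj,agz,ajo,ajw,aow,aox,awx,dfo,fsw,fsx,fwx,gjx] rk=17  ker:fgz,fow,swx
∂1c = 3·{f} + 3·{j} + {o} − 2·{s} − {w} − 3·{x} − {z}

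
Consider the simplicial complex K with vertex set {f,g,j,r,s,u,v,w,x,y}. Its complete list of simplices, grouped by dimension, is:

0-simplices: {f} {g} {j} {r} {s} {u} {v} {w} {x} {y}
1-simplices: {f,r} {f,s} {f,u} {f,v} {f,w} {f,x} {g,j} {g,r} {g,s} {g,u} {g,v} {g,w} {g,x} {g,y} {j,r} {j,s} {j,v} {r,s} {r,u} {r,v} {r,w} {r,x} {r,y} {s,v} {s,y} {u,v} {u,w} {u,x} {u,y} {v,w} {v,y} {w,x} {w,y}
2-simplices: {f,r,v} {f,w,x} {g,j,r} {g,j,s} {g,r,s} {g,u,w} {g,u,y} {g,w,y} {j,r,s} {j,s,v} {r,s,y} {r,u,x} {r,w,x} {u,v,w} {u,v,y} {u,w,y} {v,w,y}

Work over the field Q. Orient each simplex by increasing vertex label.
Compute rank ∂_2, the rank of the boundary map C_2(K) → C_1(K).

n_0=10 n_1=33 n_2=17  [Q]
∂1: piv[fr,fs,fu,fv,fw,fx,gj,gr,gy] rk=9  ker:gs,gu,gv,gw,gx,jr,js,jv,rs,ru,rv,rw,rx,ry,sv,sy,uv,uw,ux,uy,vw,vy,wx,wy
∂2: piv[frv,fwx,gjr,gjs,grs,guw,guy,gwy,jsv,rsy,rux,rwx,uvw,uvy] rk=14  ker:jrs,uwy,vwy
rk∂_2=14

rank∂_2=14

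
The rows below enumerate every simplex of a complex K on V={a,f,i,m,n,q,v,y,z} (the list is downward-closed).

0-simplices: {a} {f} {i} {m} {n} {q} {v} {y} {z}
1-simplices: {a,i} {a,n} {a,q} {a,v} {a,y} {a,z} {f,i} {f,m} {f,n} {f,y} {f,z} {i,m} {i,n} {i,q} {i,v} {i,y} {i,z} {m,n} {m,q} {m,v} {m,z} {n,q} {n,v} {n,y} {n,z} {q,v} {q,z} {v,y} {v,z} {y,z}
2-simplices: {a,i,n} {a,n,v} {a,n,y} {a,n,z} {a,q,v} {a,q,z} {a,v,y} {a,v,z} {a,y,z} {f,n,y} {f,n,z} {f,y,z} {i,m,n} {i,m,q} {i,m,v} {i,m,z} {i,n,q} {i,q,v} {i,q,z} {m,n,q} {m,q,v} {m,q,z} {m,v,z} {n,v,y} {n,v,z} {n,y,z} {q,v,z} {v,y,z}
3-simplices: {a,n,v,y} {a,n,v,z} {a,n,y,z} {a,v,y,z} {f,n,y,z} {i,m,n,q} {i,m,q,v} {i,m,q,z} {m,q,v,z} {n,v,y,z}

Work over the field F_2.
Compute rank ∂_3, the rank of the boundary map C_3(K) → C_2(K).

rank∂_3=9

n_0=9 n_1=30 n_2=28 n_3=10  [Z2]
∂1: piv[ai,an,aq,av,ay,az,fi,fm] rk=8  ker:fn,fy,fz,im,in,iq,iv,iy,iz,mn,mq,mv,mz,nq,nv,ny,nz,qv,qz,vy,vz,yz
∂2: piv[ain,anv,any,anz,aqv,aqz,avy,avz,ayz,fny,fnz,imn,imq,imv,imz,inq,iqv,iqz] rk=18  ker:fyz,mnq,mqv,mqz,mvz,nvy,nvz,nyz,qvz,vyz
∂3: piv[anvy,anvz,anyz,avyz,fnyz,imnq,imqv,imqz,mqvz] rk=9  ker:nvyz
rk∂_3=9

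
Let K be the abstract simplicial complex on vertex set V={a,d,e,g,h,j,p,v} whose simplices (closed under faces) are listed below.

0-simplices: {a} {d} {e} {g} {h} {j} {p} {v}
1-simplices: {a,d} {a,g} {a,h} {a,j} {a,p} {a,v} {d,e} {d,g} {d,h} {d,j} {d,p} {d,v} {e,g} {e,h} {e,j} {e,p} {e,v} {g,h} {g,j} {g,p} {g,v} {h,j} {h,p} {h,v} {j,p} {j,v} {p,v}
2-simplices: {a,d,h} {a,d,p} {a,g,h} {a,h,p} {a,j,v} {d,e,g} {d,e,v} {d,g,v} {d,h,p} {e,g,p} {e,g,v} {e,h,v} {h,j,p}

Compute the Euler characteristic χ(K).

n_0=8 n_1=27 n_2=13
χ=+8−27+13=-6

χ(K)=-6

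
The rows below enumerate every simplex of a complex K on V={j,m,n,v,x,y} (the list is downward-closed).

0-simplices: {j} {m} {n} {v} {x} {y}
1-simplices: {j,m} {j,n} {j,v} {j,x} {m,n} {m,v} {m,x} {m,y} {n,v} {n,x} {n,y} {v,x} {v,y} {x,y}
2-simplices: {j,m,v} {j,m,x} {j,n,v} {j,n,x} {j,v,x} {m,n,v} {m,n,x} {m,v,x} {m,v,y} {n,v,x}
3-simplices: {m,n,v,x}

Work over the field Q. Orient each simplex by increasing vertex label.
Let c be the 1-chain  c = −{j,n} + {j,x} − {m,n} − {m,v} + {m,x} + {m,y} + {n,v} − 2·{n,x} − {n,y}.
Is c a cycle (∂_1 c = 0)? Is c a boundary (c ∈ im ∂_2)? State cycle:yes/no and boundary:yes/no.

cycle:yes boundary:no

n_0=6 n_1=14 n_2=10 n_3=1  [Q]
∂1: piv[jm,jn,jv,jx,my] rk=5  ker:mn,mv,mx,nv,nx,ny,vx,vy,xy
∂2: piv[jmv,jmx,jnv,jnx,jvx,mnv,mvy] rk=7  ker:mnx,mvx,nvx
∂3: piv[mnvx] rk=1
∂1c = 0
c vs im∂2: residual ≠ 0 ⇒ not boundary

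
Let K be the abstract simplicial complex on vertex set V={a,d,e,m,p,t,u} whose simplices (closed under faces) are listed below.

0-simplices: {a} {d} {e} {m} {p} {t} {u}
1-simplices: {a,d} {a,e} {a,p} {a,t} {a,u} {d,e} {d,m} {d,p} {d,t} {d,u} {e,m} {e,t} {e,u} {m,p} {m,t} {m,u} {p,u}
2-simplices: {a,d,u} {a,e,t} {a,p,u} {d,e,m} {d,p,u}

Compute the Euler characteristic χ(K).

n_0=7 n_1=17 n_2=5
χ=+7−17+5=-5

χ(K)=-5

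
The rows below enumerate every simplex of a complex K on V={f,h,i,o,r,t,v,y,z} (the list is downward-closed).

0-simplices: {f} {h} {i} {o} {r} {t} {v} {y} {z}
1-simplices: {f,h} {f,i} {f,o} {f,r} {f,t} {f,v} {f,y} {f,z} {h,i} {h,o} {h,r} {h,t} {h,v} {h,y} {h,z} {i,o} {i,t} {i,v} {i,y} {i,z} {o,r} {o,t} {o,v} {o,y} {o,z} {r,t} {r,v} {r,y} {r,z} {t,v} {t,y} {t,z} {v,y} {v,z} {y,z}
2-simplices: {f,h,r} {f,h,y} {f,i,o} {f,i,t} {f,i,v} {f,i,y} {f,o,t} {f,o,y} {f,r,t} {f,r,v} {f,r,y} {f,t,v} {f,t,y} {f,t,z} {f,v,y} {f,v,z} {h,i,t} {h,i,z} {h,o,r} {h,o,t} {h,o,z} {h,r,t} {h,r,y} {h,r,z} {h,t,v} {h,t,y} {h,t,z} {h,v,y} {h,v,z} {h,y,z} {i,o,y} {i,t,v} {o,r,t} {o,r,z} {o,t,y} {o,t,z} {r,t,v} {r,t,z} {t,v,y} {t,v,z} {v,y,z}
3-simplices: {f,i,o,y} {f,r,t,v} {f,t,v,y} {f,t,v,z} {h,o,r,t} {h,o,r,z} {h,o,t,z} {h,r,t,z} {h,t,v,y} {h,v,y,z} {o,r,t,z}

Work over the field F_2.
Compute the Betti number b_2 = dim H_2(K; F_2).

n_0=9 n_1=35 n_2=41 n_3=11  [Z2]
∂1: piv[fh,fi,fo,fr,ft,fv,fy,fz] rk=8  ker:hi,ho,hr,ht,hv,hy,hz,io,it,iv,iy,iz,or,ot,ov,oy,oz,rt,rv,ry,rz,tv,ty,tz,vy,vz,yz
∂2: piv[fhr,fhy,fio,fit,fiv,fiy,fot,foy,frt,frv,fry,ftv,fty,ftz,fvy,fvz,hit,hiz,hor,hot,hoz,hrt,hrz,htv,htz,hyz] rk=26  ker:hry,hty,hvy,hvz,ioy,itv,ort,orz,oty,otz,rtv,rtz,tvy,tvz,vyz
∂3: piv[fioy,frtv,ftvy,ftvz,hort,horz,hotz,hrtz,htvy,hvyz] rk=10  ker:ortz
b_2=(41−26)−10=5

b_2=5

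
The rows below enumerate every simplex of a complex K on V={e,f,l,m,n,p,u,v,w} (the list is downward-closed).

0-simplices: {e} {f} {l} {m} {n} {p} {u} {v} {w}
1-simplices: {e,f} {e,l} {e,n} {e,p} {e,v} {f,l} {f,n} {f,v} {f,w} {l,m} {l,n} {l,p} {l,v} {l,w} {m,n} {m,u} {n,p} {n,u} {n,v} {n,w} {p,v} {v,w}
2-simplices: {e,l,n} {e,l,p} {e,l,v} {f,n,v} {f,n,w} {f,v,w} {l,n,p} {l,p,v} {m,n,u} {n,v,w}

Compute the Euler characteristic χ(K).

n_0=9 n_1=22 n_2=10
χ=+9−22+10=-3

χ(K)=-3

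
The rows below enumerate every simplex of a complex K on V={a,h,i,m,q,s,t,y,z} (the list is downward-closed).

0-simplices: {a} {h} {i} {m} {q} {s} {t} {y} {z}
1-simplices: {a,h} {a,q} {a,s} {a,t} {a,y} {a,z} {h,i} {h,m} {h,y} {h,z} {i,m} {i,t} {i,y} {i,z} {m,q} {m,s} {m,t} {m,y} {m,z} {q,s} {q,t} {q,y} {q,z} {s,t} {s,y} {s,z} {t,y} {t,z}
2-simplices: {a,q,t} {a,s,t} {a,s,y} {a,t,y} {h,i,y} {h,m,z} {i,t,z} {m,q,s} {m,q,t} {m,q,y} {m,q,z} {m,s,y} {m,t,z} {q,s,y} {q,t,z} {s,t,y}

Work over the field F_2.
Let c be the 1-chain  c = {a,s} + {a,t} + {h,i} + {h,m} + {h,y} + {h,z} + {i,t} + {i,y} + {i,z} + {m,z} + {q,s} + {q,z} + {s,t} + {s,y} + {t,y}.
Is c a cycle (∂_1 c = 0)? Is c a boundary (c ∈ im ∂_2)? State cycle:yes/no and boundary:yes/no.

cycle:yes boundary:no

n_0=9 n_1=28 n_2=16  [Z2]
∂1: piv[ah,aq,as,at,ay,az,hi,hm] rk=8  ker:hy,hz,im,it,iy,iz,mq,ms,mt,my,mz,qs,qt,qy,qz,st,sy,sz,ty,tz
∂2: piv[aqt,ast,asy,aty,hiy,hmz,itz,mqs,mqt,mqy,mqz,msy,mtz] rk=13  ker:qsy,qtz,sty
∂1c = 0
c vs im∂2: residual ≠ 0 ⇒ not boundary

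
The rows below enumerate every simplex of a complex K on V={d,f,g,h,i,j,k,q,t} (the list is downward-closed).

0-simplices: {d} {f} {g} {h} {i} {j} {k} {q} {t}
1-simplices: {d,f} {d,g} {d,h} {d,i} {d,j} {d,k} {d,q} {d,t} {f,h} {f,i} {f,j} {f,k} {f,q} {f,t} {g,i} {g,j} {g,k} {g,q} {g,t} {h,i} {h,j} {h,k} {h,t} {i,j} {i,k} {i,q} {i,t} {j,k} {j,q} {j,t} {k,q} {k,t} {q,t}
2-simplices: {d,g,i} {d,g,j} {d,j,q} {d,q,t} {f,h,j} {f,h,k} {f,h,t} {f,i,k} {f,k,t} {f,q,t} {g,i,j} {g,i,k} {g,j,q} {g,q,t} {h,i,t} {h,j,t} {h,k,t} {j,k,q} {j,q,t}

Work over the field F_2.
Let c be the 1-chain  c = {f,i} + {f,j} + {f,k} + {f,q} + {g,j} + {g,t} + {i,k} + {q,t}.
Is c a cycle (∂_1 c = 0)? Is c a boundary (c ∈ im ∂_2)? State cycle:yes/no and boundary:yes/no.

cycle:yes boundary:yes

n_0=9 n_1=33 n_2=19  [Z2]
∂1: piv[df,dg,dh,di,dj,dk,dq,dt] rk=8  ker:fh,fi,fj,fk,fq,ft,gi,gj,gk,gq,gt,hi,hj,hk,ht,ij,ik,iq,it,jk,jq,jt,kq,kt,qt
∂2: piv[dgi,dgj,djq,dqt,fhj,fhk,fht,fik,fkt,fqt,gij,gik,gjq,gqt,hit,hjt,jkq,jqt] rk=18  ker:hkt
∂1c = 0
c vs im∂2: reduces to 0 ⇒ boundary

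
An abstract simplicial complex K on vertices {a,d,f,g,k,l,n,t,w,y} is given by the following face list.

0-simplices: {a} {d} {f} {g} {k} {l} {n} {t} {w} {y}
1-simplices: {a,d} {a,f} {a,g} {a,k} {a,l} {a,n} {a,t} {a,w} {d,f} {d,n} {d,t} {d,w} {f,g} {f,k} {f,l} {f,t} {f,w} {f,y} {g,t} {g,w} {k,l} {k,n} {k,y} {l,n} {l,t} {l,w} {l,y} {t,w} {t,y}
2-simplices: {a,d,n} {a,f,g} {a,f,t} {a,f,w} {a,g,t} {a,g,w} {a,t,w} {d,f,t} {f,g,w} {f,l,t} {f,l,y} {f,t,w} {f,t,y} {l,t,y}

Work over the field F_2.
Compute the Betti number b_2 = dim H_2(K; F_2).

n_0=10 n_1=29 n_2=14  [Z2]
∂1: piv[ad,af,ag,ak,al,an,at,aw,fy] rk=9  ker:df,dn,dt,dw,fg,fk,fl,ft,fw,gt,gw,kl,kn,ky,ln,lt,lw,ly,tw,ty
∂2: piv[adn,afg,aft,afw,agt,agw,atw,dft,flt,fly,fty] rk=11  ker:fgw,ftw,lty
b_2=(14−11)−0=3

b_2=3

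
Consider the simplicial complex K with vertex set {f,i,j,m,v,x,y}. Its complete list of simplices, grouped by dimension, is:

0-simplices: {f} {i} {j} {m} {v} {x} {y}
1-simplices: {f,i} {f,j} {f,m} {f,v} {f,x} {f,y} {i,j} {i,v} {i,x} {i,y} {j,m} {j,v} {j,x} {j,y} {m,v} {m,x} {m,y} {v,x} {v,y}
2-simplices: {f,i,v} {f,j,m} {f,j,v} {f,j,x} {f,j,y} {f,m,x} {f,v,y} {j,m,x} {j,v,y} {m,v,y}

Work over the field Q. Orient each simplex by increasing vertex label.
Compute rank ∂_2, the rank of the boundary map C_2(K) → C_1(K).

rank∂_2=8

n_0=7 n_1=19 n_2=10  [Q]
∂1: piv[fi,fj,fm,fv,fx,fy] rk=6  ker:ij,iv,ix,iy,jm,jv,jx,jy,mv,mx,my,vx,vy
∂2: piv[fiv,fjm,fjv,fjx,fjy,fmx,fvy,mvy] rk=8  ker:jmx,jvy
rk∂_2=8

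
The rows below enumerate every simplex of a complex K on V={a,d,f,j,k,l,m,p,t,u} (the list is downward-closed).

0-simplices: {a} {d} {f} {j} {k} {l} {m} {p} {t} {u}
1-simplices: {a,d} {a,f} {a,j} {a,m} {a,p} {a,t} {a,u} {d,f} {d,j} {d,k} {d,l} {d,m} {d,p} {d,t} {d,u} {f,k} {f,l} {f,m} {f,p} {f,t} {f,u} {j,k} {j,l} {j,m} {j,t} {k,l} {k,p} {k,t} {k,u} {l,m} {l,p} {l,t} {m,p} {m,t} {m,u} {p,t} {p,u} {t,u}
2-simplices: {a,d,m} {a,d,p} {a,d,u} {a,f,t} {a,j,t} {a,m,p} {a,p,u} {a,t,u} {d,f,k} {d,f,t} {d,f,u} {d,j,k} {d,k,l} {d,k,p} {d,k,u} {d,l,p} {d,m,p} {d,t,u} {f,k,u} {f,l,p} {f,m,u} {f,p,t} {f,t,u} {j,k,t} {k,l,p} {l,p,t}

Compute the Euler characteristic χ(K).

n_0=10 n_1=38 n_2=26
χ=+10−38+26=-2

χ(K)=-2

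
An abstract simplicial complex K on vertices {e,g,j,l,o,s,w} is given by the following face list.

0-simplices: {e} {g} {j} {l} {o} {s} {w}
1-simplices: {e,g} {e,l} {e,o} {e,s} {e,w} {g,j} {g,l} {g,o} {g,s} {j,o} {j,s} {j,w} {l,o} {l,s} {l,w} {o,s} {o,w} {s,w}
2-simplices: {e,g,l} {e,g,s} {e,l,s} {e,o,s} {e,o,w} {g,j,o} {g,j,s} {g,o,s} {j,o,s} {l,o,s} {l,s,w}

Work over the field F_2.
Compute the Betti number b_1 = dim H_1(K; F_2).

b_1=2

n_0=7 n_1=18 n_2=11  [Z2]
∂1: piv[eg,el,eo,es,ew,gj] rk=6  ker:gl,go,gs,jo,js,jw,lo,ls,lw,os,ow,sw
∂2: piv[egl,egs,els,eos,eow,gjo,gjs,gos,los,lsw] rk=10  ker:jos
b_1=(18−6)−10=2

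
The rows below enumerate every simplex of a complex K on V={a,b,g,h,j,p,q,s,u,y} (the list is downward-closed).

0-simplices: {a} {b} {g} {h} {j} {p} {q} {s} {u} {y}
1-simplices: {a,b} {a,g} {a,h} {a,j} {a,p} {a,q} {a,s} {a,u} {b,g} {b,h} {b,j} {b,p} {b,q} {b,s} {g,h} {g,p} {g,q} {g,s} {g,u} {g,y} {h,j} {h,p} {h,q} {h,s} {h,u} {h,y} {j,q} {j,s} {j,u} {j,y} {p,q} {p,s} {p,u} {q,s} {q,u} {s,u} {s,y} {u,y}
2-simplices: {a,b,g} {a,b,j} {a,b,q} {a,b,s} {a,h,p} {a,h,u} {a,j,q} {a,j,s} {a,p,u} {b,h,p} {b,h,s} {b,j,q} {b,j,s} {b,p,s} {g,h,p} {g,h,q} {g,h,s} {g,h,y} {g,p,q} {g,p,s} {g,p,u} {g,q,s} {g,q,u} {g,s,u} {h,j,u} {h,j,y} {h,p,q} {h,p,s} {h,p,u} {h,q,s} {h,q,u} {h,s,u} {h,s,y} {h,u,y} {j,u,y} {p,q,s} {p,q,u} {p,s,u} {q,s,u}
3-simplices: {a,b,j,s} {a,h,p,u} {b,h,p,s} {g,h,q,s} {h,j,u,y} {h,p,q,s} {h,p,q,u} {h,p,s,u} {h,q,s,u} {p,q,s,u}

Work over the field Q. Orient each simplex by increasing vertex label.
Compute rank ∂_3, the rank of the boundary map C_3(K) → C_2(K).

rank∂_3=9

n_0=10 n_1=38 n_2=39 n_3=10  [Q]
∂1: piv[ab,ag,ah,aj,ap,aq,as,au,gy] rk=9  ker:bg,bh,bj,bp,bq,bs,gh,gp,gq,gs,gu,hj,hp,hq,hs,hu,hy,jq,js,ju,jy,pq,ps,pu,qs,qu,su,sy,uy
∂2: piv[abg,abj,abq,abs,ahp,ahu,ajq,ajs,apu,bhp,bhs,bps,ghp,ghq,ghs,ghy,gpq,gpu,gqs,gqu,gsu,hju,hjy,hsy,huy] rk=25  ker:bjq,bjs,gps,hpq,hps,hpu,hqs,hqu,hsu,juy,pqs,pqu,psu,qsu
∂3: piv[abjs,ahpu,bhps,ghqs,hjuy,hpqs,hpqu,hpsu,hqsu] rk=9  ker:pqsu
rk∂_3=9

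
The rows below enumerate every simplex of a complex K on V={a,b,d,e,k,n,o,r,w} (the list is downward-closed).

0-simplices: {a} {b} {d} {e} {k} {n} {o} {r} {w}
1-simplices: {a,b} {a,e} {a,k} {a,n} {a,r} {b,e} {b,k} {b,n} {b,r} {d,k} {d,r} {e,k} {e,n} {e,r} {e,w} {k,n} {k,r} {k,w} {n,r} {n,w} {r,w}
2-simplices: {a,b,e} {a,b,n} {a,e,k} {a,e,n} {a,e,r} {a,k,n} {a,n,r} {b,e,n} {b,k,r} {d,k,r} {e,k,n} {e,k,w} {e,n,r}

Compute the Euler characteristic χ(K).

n_0=9 n_1=21 n_2=13
χ=+9−21+13=1

χ(K)=1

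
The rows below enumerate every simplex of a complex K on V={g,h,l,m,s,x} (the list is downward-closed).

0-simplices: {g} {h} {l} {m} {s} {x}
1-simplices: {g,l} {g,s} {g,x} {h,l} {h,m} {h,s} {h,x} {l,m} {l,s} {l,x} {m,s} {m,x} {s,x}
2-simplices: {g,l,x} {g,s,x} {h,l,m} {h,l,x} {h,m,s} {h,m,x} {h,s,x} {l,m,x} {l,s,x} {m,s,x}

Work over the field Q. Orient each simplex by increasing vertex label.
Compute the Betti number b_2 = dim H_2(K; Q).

b_2=2

n_0=6 n_1=13 n_2=10  [Q]
∂1: piv[gl,gs,gx,hl,hm] rk=5  ker:hs,hx,lm,ls,lx,ms,mx,sx
∂2: piv[glx,gsx,hlm,hlx,hms,hmx,hsx,lsx] rk=8  ker:lmx,msx
b_2=(10−8)−0=2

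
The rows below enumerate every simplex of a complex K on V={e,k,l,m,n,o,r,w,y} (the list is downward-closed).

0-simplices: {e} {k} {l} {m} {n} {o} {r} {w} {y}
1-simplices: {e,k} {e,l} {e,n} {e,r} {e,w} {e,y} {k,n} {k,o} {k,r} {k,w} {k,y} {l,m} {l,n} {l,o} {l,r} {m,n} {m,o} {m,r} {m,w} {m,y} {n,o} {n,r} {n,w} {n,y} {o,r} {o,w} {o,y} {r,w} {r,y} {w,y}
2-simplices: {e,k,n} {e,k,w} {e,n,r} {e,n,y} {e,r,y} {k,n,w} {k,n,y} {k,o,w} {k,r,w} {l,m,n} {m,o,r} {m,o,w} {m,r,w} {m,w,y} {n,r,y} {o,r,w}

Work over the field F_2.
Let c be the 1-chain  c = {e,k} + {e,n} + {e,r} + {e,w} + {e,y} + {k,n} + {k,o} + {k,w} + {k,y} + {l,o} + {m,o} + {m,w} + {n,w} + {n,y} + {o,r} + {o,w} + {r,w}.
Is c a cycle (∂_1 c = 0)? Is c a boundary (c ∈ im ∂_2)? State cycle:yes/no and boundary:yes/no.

cycle:no boundary:no

n_0=9 n_1=30 n_2=16  [Z2]
∂1: piv[ek,el,en,er,ew,ey,ko,lm] rk=8  ker:kn,kr,kw,ky,ln,lo,lr,mn,mo,mr,mw,my,no,nr,nw,ny,or,ow,oy,rw,ry,wy
∂2: piv[ekn,ekw,enr,eny,ery,knw,kny,kow,krw,lmn,mor,mow,mrw,mwy] rk=14  ker:nry,orw
∂1c = {e} + {k} + {l} + {o} + {r} + {y}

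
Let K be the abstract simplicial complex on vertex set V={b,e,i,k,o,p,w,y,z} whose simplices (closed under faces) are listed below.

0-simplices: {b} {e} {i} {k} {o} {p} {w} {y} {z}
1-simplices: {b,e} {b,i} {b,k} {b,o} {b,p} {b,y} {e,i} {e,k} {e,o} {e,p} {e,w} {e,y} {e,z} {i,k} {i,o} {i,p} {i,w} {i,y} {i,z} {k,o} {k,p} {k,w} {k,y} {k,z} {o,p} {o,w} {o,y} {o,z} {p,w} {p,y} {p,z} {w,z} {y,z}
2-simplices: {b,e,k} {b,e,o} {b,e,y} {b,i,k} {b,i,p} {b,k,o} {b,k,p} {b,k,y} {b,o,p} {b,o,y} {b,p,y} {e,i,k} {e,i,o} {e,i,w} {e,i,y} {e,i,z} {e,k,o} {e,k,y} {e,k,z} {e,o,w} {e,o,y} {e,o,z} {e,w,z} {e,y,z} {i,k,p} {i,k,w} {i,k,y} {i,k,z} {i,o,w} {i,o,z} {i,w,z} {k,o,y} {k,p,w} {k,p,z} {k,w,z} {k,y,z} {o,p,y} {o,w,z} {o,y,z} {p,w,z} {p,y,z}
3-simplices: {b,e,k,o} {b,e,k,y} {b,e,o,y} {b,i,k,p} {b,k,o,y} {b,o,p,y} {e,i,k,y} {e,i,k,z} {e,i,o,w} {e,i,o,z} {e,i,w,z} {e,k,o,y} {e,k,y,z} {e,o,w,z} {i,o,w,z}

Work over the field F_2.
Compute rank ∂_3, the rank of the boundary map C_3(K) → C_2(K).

rank∂_3=13

n_0=9 n_1=33 n_2=41 n_3=15  [Z2]
∂1: piv[be,bi,bk,bo,bp,by,ew,ez] rk=8  ker:ei,ek,eo,ep,ey,ik,io,ip,iw,iy,iz,ko,kp,kw,ky,kz,op,ow,oy,oz,pw,py,pz,wz,yz
∂2: piv[bek,beo,bey,bik,bip,bko,bkp,bky,bop,boy,bpy,eik,eio,eiw,eiy,eiz,ekz,eow,eoz,ewz,eyz,ikw,kpw,kpz] rk=24  ker:eko,eky,eoy,ikp,iky,ikz,iow,ioz,iwz,koy,kwz,kyz,opy,owz,oyz,pwz,pyz
∂3: piv[beko,beky,beoy,bikp,bkoy,bopy,eiky,eikz,eiow,eioz,eiwz,ekyz,eowz] rk=13  ker:ekoy,iowz
rk∂_3=13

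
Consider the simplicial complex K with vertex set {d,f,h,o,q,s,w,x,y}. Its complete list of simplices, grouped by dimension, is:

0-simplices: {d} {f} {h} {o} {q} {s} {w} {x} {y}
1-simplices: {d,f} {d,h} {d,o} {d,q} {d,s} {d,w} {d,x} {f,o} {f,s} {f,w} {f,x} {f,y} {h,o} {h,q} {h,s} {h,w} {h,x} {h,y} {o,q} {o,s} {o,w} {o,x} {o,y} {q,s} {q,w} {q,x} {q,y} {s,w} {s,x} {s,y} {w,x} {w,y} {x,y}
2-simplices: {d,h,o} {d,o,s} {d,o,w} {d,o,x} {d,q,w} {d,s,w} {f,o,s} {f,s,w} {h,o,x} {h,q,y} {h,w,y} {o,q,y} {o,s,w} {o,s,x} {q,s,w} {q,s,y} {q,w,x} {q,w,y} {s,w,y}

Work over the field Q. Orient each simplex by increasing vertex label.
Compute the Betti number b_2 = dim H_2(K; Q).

n_0=9 n_1=33 n_2=19  [Q]
∂1: piv[df,dh,do,dq,ds,dw,dx,fy] rk=8  ker:fo,fs,fw,fx,ho,hq,hs,hw,hx,hy,oq,os,ow,ox,oy,qs,qw,qx,qy,sw,sx,sy,wx,wy,xy
∂2: piv[dho,dos,dow,dox,dqw,dsw,fos,fsw,hox,hqy,hwy,oqy,osx,qsw,qsy,qwx,qwy] rk=17  ker:osw,swy
b_2=(19−17)−0=2

b_2=2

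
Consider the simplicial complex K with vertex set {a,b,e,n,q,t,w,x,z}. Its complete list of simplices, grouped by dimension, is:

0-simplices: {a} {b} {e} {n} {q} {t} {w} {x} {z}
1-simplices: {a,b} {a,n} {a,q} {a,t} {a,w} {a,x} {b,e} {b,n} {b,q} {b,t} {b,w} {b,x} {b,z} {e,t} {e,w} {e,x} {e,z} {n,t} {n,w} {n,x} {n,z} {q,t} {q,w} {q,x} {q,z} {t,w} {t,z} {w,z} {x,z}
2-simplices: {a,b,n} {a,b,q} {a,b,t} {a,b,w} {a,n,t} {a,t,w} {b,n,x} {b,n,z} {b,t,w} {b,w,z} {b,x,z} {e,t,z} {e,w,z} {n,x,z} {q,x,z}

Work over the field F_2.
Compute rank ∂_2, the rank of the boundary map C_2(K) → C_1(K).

n_0=9 n_1=29 n_2=15  [Z2]
∂1: piv[ab,an,aq,at,aw,ax,be,bz] rk=8  ker:bn,bq,bt,bw,bx,et,ew,ex,ez,nt,nw,nx,nz,qt,qw,qx,qz,tw,tz,wz,xz
∂2: piv[abn,abq,abt,abw,ant,atw,bnx,bnz,bwz,bxz,etz,ewz,qxz] rk=13  ker:btw,nxz
rk∂_2=13

rank∂_2=13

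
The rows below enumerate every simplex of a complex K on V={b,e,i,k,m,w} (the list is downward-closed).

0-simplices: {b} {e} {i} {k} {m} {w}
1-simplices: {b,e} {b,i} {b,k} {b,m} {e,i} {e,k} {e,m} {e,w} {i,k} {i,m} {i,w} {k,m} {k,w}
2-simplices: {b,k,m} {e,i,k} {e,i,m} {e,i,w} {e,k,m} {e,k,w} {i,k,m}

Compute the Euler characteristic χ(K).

χ(K)=0

n_0=6 n_1=13 n_2=7
χ=+6−13+7=0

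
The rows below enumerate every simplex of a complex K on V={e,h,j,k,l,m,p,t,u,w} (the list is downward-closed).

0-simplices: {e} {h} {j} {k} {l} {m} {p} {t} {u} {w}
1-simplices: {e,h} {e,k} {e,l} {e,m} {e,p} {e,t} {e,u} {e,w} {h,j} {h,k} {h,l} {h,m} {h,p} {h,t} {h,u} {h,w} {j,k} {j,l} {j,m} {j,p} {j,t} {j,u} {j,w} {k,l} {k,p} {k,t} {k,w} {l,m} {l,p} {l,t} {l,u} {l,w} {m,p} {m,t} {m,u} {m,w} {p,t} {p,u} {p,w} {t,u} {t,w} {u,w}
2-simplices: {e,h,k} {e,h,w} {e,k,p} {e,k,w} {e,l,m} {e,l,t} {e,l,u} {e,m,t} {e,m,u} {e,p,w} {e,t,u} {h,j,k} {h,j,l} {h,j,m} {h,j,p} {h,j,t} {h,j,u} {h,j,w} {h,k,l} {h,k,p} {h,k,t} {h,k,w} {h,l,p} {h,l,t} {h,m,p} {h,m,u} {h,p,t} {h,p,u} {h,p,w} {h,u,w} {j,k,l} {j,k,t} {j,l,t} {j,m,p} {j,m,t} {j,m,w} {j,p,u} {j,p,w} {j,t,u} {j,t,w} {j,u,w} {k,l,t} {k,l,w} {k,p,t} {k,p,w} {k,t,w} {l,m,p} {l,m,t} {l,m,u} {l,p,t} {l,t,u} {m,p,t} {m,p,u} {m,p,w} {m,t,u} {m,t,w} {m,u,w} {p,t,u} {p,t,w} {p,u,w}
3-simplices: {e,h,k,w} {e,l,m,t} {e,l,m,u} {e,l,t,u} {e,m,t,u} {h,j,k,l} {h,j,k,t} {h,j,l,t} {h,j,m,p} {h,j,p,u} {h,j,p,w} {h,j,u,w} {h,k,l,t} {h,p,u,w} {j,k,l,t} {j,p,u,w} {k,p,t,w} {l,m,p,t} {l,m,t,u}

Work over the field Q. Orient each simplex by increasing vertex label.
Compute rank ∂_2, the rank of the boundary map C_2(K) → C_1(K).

rank∂_2=32

n_0=10 n_1=42 n_2=60 n_3=19  [Q]
∂1: piv[eh,ek,el,em,ep,et,eu,ew,hj] rk=9  ker:hk,hl,hm,hp,ht,hu,hw,jk,jl,jm,jp,jt,ju,jw,kl,kp,kt,kw,lm,lp,lt,lu,lw,mp,mt,mu,mw,pt,pu,pw,tu,tw,uw
∂2: piv[ehk,ehw,ekp,ekw,elm,elt,elu,emt,emu,epw,etu,hjk,hjl,hjm,hjp,hjt,hju,hjw,hkl,hkp,hkt,hlp,hlt,hmp,hmu,hpt,hpu,huw,jmt,jmw,jtw,klw] rk=32  ker:hkw,hpw,jkl,jkt,jlt,jmp,jpu,jpw,jtu,juw,klt,kpt,kpw,ktw,lmp,lmt,lmu,lpt,ltu,mpt,mpu,mpw,mtu,mtw,muw,ptu,ptw,puw
∂3: piv[ehkw,elmt,elmu,eltu,emtu,hjkl,hjkt,hjlt,hjmp,hjpu,hjpw,hjuw,hklt,hpuw,kptw,lmpt] rk=16  ker:jklt,jpuw,lmtu
rk∂_2=32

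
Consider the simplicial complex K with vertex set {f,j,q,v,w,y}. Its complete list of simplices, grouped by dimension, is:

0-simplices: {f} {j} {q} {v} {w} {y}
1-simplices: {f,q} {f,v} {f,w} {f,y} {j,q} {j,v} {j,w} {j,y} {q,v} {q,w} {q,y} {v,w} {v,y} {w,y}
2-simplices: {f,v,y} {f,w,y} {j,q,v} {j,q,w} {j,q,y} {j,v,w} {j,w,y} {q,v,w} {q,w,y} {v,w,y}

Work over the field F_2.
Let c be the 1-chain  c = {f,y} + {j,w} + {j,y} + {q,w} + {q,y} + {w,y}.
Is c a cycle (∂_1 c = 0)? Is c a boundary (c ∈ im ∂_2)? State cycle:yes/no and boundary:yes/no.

cycle:no boundary:no

n_0=6 n_1=14 n_2=10  [Z2]
∂1: piv[fq,fv,fw,fy,jq] rk=5  ker:jv,jw,jy,qv,qw,qy,vw,vy,wy
∂2: piv[fvy,fwy,jqv,jqw,jqy,jvw,jwy,vwy] rk=8  ker:qvw,qwy
∂1c = {f} + {w}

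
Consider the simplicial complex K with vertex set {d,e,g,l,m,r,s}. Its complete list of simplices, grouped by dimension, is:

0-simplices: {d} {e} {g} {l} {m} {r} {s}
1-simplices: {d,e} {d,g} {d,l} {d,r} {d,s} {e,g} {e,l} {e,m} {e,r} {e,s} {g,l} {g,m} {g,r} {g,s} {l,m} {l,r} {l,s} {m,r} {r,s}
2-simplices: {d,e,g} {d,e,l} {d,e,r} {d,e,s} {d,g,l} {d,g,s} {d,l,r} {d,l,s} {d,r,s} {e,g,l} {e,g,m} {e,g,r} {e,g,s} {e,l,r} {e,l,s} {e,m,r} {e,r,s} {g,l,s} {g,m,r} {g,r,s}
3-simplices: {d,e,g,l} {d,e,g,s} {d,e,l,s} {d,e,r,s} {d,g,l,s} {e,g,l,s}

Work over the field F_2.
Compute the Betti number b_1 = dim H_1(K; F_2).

b_1=1

n_0=7 n_1=19 n_2=20 n_3=6  [Z2]
∂1: piv[de,dg,dl,dr,ds,em] rk=6  ker:eg,el,er,es,gl,gm,gr,gs,lm,lr,ls,mr,rs
∂2: piv[deg,del,der,des,dgl,dgs,dlr,dls,drs,egm,egr,emr] rk=12  ker:egl,egs,elr,els,ers,gls,gmr,grs
∂3: piv[degl,degs,dels,ders,dgls] rk=5  ker:egls
b_1=(19−6)−12=1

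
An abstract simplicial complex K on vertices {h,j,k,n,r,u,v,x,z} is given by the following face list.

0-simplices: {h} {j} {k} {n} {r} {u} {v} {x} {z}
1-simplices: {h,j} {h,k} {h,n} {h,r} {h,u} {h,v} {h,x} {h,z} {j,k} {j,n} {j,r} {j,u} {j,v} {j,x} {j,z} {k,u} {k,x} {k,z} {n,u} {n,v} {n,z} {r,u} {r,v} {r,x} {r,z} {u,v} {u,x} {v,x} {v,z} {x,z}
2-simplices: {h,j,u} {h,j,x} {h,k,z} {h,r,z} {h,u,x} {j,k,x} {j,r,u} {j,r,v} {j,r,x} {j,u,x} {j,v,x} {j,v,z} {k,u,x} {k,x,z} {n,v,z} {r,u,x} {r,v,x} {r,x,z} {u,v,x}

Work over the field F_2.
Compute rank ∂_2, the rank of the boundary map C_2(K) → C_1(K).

rank∂_2=16

n_0=9 n_1=30 n_2=19  [Z2]
∂1: piv[hj,hk,hn,hr,hu,hv,hx,hz] rk=8  ker:jk,jn,jr,ju,jv,jx,jz,ku,kx,kz,nu,nv,nz,ru,rv,rx,rz,uv,ux,vx,vz,xz
∂2: piv[hju,hjx,hkz,hrz,hux,jkx,jru,jrv,jrx,jvx,jvz,kux,kxz,nvz,rxz,uvx] rk=16  ker:jux,rux,rvx
rk∂_2=16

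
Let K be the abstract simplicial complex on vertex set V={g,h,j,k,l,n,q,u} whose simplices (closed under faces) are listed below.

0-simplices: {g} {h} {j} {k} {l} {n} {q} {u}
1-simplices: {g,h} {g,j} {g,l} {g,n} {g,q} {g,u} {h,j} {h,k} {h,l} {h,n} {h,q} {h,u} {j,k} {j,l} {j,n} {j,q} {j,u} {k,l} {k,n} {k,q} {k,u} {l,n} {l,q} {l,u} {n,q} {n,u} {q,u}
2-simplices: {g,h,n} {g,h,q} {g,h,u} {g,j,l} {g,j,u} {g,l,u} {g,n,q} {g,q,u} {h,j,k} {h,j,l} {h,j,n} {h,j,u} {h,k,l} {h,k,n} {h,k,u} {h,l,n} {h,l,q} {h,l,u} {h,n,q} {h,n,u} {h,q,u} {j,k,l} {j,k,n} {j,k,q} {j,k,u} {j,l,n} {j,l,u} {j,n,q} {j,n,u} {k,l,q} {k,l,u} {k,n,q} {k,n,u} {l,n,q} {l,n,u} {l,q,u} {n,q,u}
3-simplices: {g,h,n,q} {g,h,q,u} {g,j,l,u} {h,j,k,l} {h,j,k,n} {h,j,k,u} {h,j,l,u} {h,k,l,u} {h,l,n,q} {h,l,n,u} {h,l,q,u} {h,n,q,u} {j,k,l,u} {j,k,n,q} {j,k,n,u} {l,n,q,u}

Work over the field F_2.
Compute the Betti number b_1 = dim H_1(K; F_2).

b_1=0

n_0=8 n_1=27 n_2=37 n_3=16  [Z2]
∂1: piv[gh,gj,gl,gn,gq,gu,hk] rk=7  ker:hj,hl,hn,hq,hu,jk,jl,jn,jq,ju,kl,kn,kq,ku,ln,lq,lu,nq,nu,qu
∂2: piv[ghn,ghq,ghu,gjl,gju,glu,gnq,gqu,hjk,hjl,hjn,hju,hkl,hkn,hku,hln,hlq,hnu,jkq,jnq] rk=20  ker:hlu,hnq,hqu,jkl,jkn,jku,jln,jlu,jnu,klq,klu,knq,knu,lnq,lnu,lqu,nqu
∂3: piv[ghnq,ghqu,gjlu,hjkl,hjkn,hjku,hjlu,hklu,hlnq,hlnu,hlqu,hnqu,jknq,jknu] rk=14  ker:jklu,lnqu
b_1=(27−7)−20=0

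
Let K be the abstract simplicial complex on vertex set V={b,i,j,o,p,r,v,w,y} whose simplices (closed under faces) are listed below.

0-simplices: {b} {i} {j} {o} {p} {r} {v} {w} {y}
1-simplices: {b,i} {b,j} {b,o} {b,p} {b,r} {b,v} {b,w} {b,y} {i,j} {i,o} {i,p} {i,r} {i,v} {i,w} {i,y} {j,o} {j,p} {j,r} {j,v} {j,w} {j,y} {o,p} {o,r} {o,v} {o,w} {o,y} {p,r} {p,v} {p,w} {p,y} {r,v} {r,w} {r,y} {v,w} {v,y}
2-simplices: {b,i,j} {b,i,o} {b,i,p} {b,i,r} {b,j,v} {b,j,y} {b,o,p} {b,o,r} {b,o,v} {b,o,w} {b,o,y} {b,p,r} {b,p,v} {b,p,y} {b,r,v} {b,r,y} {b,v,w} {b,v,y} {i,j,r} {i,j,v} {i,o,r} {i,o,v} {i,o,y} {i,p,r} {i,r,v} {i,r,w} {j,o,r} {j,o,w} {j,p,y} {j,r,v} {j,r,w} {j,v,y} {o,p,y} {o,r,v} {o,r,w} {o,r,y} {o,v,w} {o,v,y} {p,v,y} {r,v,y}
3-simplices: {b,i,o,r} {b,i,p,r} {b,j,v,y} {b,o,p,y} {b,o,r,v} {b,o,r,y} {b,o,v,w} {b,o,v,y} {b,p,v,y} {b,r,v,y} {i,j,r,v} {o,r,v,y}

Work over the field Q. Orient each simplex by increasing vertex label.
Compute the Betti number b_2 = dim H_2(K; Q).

b_2=3

n_0=9 n_1=35 n_2=40 n_3=12  [Q]
∂1: piv[bi,bj,bo,bp,br,bv,bw,by] rk=8  ker:ij,io,ip,ir,iv,iw,iy,jo,jp,jr,jv,jw,jy,op,or,ov,ow,oy,pr,pv,pw,py,rv,rw,ry,vw,vy
∂2: piv[bij,bio,bip,bir,bjv,bjy,bop,bor,bov,bow,boy,bpr,bpv,bpy,brv,bry,bvw,bvy,ijr,ijv,ioy,irw,jor,jow,jpy,jrw] rk=26  ker:ior,iov,ipr,irv,jrv,jvy,opy,orv,orw,ory,ovw,ovy,pvy,rvy
∂3: piv[bior,bipr,bjvy,bopy,borv,bory,bovw,bovy,bpvy,brvy,ijrv] rk=11  ker:orvy
b_2=(40−26)−11=3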